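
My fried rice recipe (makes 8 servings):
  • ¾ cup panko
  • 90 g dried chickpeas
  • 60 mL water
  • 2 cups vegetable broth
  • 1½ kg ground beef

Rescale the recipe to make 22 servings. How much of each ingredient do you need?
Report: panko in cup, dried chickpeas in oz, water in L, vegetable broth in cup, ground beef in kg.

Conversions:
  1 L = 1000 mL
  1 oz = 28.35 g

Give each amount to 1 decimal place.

Scaling factor: 22/8 = 11/4 = 2.75.
panko: 0.75 cup × 11/4 ≈ 2.1 cup
dried chickpeas: 90 g × 11/4 ÷ 28.35 g/oz ≈ 8.7 oz
water: 60 mL × 11/4 ÷ 1000 mL/L ≈ 0.2 L
vegetable broth: 2 cup × 11/4 = 5.5 cup
ground beef: 1.5 kg × 11/4 ≈ 4.1 kg

panko: 2.1 cup; dried chickpeas: 8.7 oz; water: 0.2 L; vegetable broth: 5.5 cup; ground beef: 4.1 kg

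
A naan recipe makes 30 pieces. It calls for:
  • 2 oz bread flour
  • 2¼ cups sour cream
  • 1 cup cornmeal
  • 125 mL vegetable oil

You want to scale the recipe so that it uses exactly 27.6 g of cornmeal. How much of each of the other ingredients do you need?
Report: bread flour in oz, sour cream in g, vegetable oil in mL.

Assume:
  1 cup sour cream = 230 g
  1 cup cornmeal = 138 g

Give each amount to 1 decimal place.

The original recipe has 138 g of cornmeal, so the scaling factor is 27.6 ÷ 138 = 1/5 = 0.2.
bread flour: 2 oz × 1/5 = 0.4 oz
sour cream: 2.25 cup × 1/5 × 230 g/cup = 103.5 g
vegetable oil: 125 mL × 1/5 = 25.0 mL

bread flour: 0.4 oz; sour cream: 103.5 g; vegetable oil: 25.0 mL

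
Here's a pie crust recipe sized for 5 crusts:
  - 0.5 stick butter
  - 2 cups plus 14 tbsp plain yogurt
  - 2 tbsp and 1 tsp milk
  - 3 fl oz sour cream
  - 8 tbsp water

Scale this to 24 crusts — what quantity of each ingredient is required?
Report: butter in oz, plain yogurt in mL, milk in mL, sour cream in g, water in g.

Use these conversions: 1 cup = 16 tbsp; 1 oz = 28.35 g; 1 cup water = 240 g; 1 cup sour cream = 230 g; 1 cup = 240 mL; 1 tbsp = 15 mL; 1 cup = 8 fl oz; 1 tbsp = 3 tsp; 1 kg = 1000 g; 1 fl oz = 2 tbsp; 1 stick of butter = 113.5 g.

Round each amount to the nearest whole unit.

Scaling factor: 24/5 = 4.8.
butter: 0.5 stick × 24/5 × 113.5 g/stick ÷ 28.35 g/oz ≈ 10 oz
plain yogurt: (2 cup + 14 tbsp = 2.875 cup) × 24/5 × 240 mL/cup = 3312 mL
milk: (2 tbsp + 1 tsp = 7/3 tbsp) × 24/5 × 15 mL/tbsp = 168 mL
sour cream: 3 fl oz × 24/5 ÷ 8 fl oz/cup × 230 g/cup = 414 g
water: 8 tbsp × 24/5 ÷ 16 tbsp/cup × 240 g/cup = 576 g

butter: 10 oz; plain yogurt: 3312 mL; milk: 168 mL; sour cream: 414 g; water: 576 g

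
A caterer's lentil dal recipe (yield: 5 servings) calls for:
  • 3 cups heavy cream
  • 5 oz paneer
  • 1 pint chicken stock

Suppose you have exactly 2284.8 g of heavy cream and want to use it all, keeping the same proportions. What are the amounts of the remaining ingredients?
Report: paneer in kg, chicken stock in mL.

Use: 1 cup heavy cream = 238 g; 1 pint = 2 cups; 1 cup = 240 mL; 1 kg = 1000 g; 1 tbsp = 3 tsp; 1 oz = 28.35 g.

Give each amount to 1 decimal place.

The original recipe has 714 g of heavy cream, so the scaling factor is 2284.8 ÷ 714 = 16/5 = 3.2.
paneer: 5 oz × 16/5 × 28.35 g/oz ÷ 1000 g/kg ≈ 0.5 kg
chicken stock: 1 pint × 16/5 × 2 cup/pint × 240 mL/cup = 1536.0 mL

paneer: 0.5 kg; chicken stock: 1536.0 mL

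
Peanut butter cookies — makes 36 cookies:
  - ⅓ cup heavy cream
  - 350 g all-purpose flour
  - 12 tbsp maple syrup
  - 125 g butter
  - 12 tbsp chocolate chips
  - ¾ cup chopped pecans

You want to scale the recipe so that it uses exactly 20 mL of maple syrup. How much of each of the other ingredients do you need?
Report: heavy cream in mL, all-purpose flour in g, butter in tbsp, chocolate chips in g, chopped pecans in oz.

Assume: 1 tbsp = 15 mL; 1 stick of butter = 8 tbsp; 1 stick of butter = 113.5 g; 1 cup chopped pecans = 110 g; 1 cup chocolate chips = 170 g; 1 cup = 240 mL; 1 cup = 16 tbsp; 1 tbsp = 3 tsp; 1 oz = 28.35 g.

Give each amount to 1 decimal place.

heavy cream: 8.9 mL; all-purpose flour: 38.9 g; butter: 1.0 tbsp; chocolate chips: 14.2 g; chopped pecans: 0.3 oz

The original recipe has 180 mL of maple syrup, so the scaling factor is 20 ÷ 180 = 1/9.
heavy cream: 1/3 cup × 1/9 × 240 mL/cup ≈ 8.9 mL
all-purpose flour: 350 g × 1/9 ≈ 38.9 g
butter: 125 g × 1/9 ÷ 113.5 g/stick × 8 tbsp/stick ≈ 1.0 tbsp
chocolate chips: 12 tbsp × 1/9 ÷ 16 tbsp/cup × 170 g/cup ≈ 14.2 g
chopped pecans: 0.75 cup × 1/9 × 110 g/cup ÷ 28.35 g/oz ≈ 0.3 oz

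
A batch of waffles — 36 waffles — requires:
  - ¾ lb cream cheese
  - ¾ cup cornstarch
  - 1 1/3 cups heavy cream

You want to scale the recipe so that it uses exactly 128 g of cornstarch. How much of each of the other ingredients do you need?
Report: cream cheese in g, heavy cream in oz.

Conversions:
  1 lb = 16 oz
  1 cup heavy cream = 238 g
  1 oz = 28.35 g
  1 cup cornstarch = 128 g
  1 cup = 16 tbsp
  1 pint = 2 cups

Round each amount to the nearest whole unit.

cream cheese: 454 g; heavy cream: 15 oz

The original recipe has 96 g of cornstarch, so the scaling factor is 128 ÷ 96 = 4/3.
cream cheese: 0.75 lb × 4/3 × 16 oz/lb × 28.35 g/oz ≈ 454 g
heavy cream: 4/3 cup × 4/3 × 238 g/cup ÷ 28.35 g/oz ≈ 15 oz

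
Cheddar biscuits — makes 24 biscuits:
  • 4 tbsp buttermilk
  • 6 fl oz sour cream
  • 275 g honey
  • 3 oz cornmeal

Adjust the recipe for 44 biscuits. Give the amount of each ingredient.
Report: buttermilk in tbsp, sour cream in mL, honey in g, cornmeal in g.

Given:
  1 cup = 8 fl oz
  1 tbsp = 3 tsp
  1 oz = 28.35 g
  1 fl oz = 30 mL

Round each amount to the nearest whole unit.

Scaling factor: 44/24 = 11/6.
buttermilk: 4 tbsp × 11/6 ≈ 7 tbsp
sour cream: 6 fl oz × 11/6 × 30 mL/fl oz = 330 mL
honey: 275 g × 11/6 ≈ 504 g
cornmeal: 3 oz × 11/6 × 28.35 g/oz ≈ 156 g

buttermilk: 7 tbsp; sour cream: 330 mL; honey: 504 g; cornmeal: 156 g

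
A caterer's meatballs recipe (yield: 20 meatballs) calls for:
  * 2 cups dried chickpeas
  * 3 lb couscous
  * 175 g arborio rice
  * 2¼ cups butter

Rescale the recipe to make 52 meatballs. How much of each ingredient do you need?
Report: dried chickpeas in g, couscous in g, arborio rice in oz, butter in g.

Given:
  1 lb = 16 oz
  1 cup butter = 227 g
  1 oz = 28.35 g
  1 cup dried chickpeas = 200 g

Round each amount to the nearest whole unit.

Scaling factor: 52/20 = 13/5 = 2.6.
dried chickpeas: 2 cup × 13/5 × 200 g/cup = 1040 g
couscous: 3 lb × 13/5 × 16 oz/lb × 28.35 g/oz ≈ 3538 g
arborio rice: 175 g × 13/5 ÷ 28.35 g/oz ≈ 16 oz
butter: 2.25 cup × 13/5 × 227 g/cup ≈ 1328 g

dried chickpeas: 1040 g; couscous: 3538 g; arborio rice: 16 oz; butter: 1328 g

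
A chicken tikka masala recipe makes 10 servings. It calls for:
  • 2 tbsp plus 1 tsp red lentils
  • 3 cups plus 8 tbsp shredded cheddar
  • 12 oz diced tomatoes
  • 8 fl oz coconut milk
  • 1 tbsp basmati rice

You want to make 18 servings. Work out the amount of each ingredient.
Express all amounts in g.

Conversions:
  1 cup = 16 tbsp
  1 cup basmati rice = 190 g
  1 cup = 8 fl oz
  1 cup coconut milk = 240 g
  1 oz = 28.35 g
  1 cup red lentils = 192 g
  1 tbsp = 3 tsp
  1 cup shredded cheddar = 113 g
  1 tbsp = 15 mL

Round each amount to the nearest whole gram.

red lentils: 50 g; shredded cheddar: 712 g; diced tomatoes: 612 g; coconut milk: 432 g; basmati rice: 21 g

Scaling factor: 18/10 = 9/5 = 1.8.
red lentils: (2 tbsp + 1 tsp = 7/3 tbsp) × 9/5 ÷ 16 tbsp/cup × 192 g/cup ≈ 50 g
shredded cheddar: (3 cup + 8 tbsp = 3.5 cup) × 9/5 × 113 g/cup ≈ 712 g
diced tomatoes: 12 oz × 9/5 × 28.35 g/oz ≈ 612 g
coconut milk: 8 fl oz × 9/5 ÷ 8 fl oz/cup × 240 g/cup = 432 g
basmati rice: 1 tbsp × 9/5 ÷ 16 tbsp/cup × 190 g/cup ≈ 21 g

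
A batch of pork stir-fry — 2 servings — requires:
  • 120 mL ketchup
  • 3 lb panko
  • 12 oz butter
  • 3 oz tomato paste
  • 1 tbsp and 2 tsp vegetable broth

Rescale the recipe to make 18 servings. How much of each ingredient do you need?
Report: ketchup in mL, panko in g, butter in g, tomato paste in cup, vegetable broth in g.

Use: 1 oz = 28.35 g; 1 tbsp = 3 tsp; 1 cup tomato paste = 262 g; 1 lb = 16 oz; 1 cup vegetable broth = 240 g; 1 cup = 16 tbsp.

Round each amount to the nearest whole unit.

ketchup: 1080 mL; panko: 12247 g; butter: 3062 g; tomato paste: 3 cup; vegetable broth: 225 g

Scaling factor: 18/2 = 9.
ketchup: 120 mL × 9 = 1080 mL
panko: 3 lb × 9 × 16 oz/lb × 28.35 g/oz ≈ 12247 g
butter: 12 oz × 9 × 28.35 g/oz ≈ 3062 g
tomato paste: 3 oz × 9 × 28.35 g/oz ÷ 262 g/cup ≈ 3 cup
vegetable broth: (1 tbsp + 2 tsp = 5/3 tbsp) × 9 ÷ 16 tbsp/cup × 240 g/cup = 225 g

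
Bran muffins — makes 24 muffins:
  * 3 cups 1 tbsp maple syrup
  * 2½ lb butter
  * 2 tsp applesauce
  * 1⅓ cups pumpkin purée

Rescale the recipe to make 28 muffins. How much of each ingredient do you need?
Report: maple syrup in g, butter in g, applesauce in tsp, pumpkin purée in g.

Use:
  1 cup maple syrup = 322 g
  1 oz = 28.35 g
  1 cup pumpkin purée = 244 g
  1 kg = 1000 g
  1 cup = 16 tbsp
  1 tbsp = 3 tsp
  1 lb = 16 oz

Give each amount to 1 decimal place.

maple syrup: 1150.5 g; butter: 1323.0 g; applesauce: 2.3 tsp; pumpkin purée: 379.6 g

Scaling factor: 28/24 = 7/6.
maple syrup: (3 cup + 1 tbsp = 3.0625 cup) × 7/6 × 322 g/cup ≈ 1150.5 g
butter: 2.5 lb × 7/6 × 16 oz/lb × 28.35 g/oz = 1323.0 g
applesauce: 2 tsp × 7/6 ≈ 2.3 tsp
pumpkin purée: 4/3 cup × 7/6 × 244 g/cup ≈ 379.6 g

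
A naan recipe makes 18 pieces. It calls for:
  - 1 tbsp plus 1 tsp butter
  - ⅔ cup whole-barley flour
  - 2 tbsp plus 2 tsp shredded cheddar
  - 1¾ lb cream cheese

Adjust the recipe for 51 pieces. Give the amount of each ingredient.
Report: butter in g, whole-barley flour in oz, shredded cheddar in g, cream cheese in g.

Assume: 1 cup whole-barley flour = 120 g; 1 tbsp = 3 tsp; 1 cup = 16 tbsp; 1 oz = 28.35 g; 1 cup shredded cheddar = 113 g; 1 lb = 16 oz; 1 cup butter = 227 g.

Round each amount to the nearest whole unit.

Scaling factor: 51/18 = 17/6.
butter: (1 tbsp + 1 tsp = 4/3 tbsp) × 17/6 ÷ 16 tbsp/cup × 227 g/cup ≈ 54 g
whole-barley flour: 2/3 cup × 17/6 × 120 g/cup ÷ 28.35 g/oz ≈ 8 oz
shredded cheddar: (2 tbsp + 2 tsp = 8/3 tbsp) × 17/6 ÷ 16 tbsp/cup × 113 g/cup ≈ 53 g
cream cheese: 1.75 lb × 17/6 × 16 oz/lb × 28.35 g/oz ≈ 2249 g

butter: 54 g; whole-barley flour: 8 oz; shredded cheddar: 53 g; cream cheese: 2249 g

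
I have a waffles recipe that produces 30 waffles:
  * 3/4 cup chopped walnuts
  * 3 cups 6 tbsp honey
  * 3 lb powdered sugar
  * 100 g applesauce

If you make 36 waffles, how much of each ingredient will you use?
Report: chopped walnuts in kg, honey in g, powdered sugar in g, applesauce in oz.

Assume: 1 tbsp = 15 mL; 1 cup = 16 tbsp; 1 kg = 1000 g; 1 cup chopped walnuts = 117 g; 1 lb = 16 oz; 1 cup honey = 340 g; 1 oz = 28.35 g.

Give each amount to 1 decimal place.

chopped walnuts: 0.1 kg; honey: 1377.0 g; powdered sugar: 1633.0 g; applesauce: 4.2 oz

Scaling factor: 36/30 = 6/5 = 1.2.
chopped walnuts: 0.75 cup × 6/5 × 117 g/cup ÷ 1000 g/kg ≈ 0.1 kg
honey: (3 cup + 6 tbsp = 3.375 cup) × 6/5 × 340 g/cup = 1377.0 g
powdered sugar: 3 lb × 6/5 × 16 oz/lb × 28.35 g/oz ≈ 1633.0 g
applesauce: 100 g × 6/5 ÷ 28.35 g/oz ≈ 4.2 oz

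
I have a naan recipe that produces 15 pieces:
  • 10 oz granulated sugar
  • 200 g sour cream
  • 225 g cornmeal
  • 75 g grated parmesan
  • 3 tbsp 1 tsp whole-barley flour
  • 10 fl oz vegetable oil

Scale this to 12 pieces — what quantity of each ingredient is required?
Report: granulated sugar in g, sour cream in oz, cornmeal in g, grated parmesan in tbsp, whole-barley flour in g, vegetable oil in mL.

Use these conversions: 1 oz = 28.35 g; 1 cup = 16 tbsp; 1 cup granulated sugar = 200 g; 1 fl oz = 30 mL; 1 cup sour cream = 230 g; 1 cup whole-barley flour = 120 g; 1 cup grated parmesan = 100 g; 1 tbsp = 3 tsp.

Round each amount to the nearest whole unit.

Scaling factor: 12/15 = 4/5 = 0.8.
granulated sugar: 10 oz × 4/5 × 28.35 g/oz ≈ 227 g
sour cream: 200 g × 4/5 ÷ 28.35 g/oz ≈ 6 oz
cornmeal: 225 g × 4/5 = 180 g
grated parmesan: 75 g × 4/5 ÷ 100 g/cup × 16 tbsp/cup ≈ 10 tbsp
whole-barley flour: (3 tbsp + 1 tsp = 10/3 tbsp) × 4/5 ÷ 16 tbsp/cup × 120 g/cup = 20 g
vegetable oil: 10 fl oz × 4/5 × 30 mL/fl oz = 240 mL

granulated sugar: 227 g; sour cream: 6 oz; cornmeal: 180 g; grated parmesan: 10 tbsp; whole-barley flour: 20 g; vegetable oil: 240 mL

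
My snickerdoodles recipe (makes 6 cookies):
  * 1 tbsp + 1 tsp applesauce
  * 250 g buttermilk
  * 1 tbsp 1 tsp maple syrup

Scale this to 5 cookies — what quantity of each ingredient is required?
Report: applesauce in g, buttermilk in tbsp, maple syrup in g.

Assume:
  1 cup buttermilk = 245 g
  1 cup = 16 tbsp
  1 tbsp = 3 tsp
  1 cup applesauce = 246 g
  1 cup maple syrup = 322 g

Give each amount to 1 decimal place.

applesauce: 17.1 g; buttermilk: 13.6 tbsp; maple syrup: 22.4 g

Scaling factor: 5/6.
applesauce: (1 tbsp + 1 tsp = 4/3 tbsp) × 5/6 ÷ 16 tbsp/cup × 246 g/cup ≈ 17.1 g
buttermilk: 250 g × 5/6 ÷ 245 g/cup × 16 tbsp/cup ≈ 13.6 tbsp
maple syrup: (1 tbsp + 1 tsp = 4/3 tbsp) × 5/6 ÷ 16 tbsp/cup × 322 g/cup ≈ 22.4 g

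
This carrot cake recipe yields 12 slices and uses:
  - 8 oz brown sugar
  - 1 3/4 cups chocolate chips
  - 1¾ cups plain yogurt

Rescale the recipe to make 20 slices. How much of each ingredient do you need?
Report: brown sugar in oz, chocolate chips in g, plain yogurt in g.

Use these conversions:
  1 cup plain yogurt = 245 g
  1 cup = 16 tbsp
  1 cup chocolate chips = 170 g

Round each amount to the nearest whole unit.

Scaling factor: 20/12 = 5/3.
brown sugar: 8 oz × 5/3 ≈ 13 oz
chocolate chips: 1.75 cup × 5/3 × 170 g/cup ≈ 496 g
plain yogurt: 1.75 cup × 5/3 × 245 g/cup ≈ 715 g

brown sugar: 13 oz; chocolate chips: 496 g; plain yogurt: 715 g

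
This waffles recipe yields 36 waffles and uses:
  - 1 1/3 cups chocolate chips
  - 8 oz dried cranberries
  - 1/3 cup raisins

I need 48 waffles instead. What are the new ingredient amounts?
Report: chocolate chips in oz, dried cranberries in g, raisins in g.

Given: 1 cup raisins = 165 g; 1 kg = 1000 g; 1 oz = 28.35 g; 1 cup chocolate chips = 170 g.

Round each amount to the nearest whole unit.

Scaling factor: 48/36 = 4/3.
chocolate chips: 4/3 cup × 4/3 × 170 g/cup ÷ 28.35 g/oz ≈ 11 oz
dried cranberries: 8 oz × 4/3 × 28.35 g/oz ≈ 302 g
raisins: 1/3 cup × 4/3 × 165 g/cup ≈ 73 g

chocolate chips: 11 oz; dried cranberries: 302 g; raisins: 73 g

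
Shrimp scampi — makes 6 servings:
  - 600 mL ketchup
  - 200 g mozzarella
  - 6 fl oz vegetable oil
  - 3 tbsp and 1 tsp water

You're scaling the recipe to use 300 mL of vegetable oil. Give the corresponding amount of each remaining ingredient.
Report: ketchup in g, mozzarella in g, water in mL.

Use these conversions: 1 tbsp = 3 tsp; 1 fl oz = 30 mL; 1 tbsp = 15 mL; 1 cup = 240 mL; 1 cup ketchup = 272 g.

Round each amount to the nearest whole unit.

The original recipe has 180 mL of vegetable oil, so the scaling factor is 300 ÷ 180 = 5/3.
ketchup: 600 mL × 5/3 ÷ 240 mL/cup × 272 g/cup ≈ 1133 g
mozzarella: 200 g × 5/3 ≈ 333 g
water: (3 tbsp + 1 tsp = 10/3 tbsp) × 5/3 × 15 mL/tbsp ≈ 83 mL

ketchup: 1133 g; mozzarella: 333 g; water: 83 mL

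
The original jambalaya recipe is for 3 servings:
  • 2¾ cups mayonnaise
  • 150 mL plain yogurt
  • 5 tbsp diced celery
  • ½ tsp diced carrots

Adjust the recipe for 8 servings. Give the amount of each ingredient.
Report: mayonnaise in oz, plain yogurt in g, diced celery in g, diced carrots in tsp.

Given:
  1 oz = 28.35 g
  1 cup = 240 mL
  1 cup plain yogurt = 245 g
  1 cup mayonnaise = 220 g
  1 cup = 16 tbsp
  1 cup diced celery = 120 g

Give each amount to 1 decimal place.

Scaling factor: 8/3.
mayonnaise: 2.75 cup × 8/3 × 220 g/cup ÷ 28.35 g/oz ≈ 56.9 oz
plain yogurt: 150 mL × 8/3 ÷ 240 mL/cup × 245 g/cup ≈ 408.3 g
diced celery: 5 tbsp × 8/3 ÷ 16 tbsp/cup × 120 g/cup = 100.0 g
diced carrots: 0.5 tsp × 8/3 ≈ 1.3 tsp

mayonnaise: 56.9 oz; plain yogurt: 408.3 g; diced celery: 100.0 g; diced carrots: 1.3 tsp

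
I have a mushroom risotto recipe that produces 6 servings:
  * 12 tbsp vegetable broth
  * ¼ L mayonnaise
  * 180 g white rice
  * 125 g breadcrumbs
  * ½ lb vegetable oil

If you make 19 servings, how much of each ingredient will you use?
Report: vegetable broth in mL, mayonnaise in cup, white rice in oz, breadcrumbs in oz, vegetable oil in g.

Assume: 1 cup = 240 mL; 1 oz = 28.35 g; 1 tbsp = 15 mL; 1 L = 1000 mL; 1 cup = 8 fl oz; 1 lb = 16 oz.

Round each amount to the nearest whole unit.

vegetable broth: 570 mL; mayonnaise: 3 cup; white rice: 20 oz; breadcrumbs: 14 oz; vegetable oil: 718 g

Scaling factor: 19/6.
vegetable broth: 12 tbsp × 19/6 × 15 mL/tbsp = 570 mL
mayonnaise: 0.25 L × 19/6 × 1000 mL/L ÷ 240 mL/cup ≈ 3 cup
white rice: 180 g × 19/6 ÷ 28.35 g/oz ≈ 20 oz
breadcrumbs: 125 g × 19/6 ÷ 28.35 g/oz ≈ 14 oz
vegetable oil: 0.5 lb × 19/6 × 16 oz/lb × 28.35 g/oz ≈ 718 g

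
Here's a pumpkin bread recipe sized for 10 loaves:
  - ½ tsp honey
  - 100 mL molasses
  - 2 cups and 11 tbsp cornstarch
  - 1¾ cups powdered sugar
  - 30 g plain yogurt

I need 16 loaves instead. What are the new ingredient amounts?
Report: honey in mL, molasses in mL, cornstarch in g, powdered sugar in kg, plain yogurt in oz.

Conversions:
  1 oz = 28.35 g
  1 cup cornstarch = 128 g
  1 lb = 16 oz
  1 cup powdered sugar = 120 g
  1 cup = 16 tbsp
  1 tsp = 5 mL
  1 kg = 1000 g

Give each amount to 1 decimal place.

honey: 4.0 mL; molasses: 160.0 mL; cornstarch: 550.4 g; powdered sugar: 0.3 kg; plain yogurt: 1.7 oz

Scaling factor: 16/10 = 8/5 = 1.6.
honey: 0.5 tsp × 8/5 × 5 mL/tsp = 4.0 mL
molasses: 100 mL × 8/5 = 160.0 mL
cornstarch: (2 cup + 11 tbsp = 2.6875 cup) × 8/5 × 128 g/cup = 550.4 g
powdered sugar: 1.75 cup × 8/5 × 120 g/cup ÷ 1000 g/kg ≈ 0.3 kg
plain yogurt: 30 g × 8/5 ÷ 28.35 g/oz ≈ 1.7 oz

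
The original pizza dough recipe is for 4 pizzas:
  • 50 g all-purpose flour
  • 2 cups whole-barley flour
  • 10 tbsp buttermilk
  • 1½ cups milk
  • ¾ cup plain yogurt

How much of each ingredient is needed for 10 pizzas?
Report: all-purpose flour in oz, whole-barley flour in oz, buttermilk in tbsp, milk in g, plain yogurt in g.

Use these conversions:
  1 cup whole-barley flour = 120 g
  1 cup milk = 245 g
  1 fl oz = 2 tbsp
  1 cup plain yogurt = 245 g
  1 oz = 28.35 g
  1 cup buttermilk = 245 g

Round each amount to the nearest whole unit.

all-purpose flour: 4 oz; whole-barley flour: 21 oz; buttermilk: 25 tbsp; milk: 919 g; plain yogurt: 459 g

Scaling factor: 10/4 = 5/2 = 2.5.
all-purpose flour: 50 g × 5/2 ÷ 28.35 g/oz ≈ 4 oz
whole-barley flour: 2 cup × 5/2 × 120 g/cup ÷ 28.35 g/oz ≈ 21 oz
buttermilk: 10 tbsp × 5/2 = 25 tbsp
milk: 1.5 cup × 5/2 × 245 g/cup ≈ 919 g
plain yogurt: 0.75 cup × 5/2 × 245 g/cup ≈ 459 g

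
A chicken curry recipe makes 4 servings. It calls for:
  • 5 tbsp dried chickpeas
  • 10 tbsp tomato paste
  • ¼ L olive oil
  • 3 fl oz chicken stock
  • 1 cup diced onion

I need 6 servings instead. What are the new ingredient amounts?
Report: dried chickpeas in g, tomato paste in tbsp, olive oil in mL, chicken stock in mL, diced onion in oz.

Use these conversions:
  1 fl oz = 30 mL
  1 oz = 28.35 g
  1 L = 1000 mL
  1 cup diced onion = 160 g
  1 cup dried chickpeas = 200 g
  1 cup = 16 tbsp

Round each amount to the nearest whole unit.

Scaling factor: 6/4 = 3/2 = 1.5.
dried chickpeas: 5 tbsp × 3/2 ÷ 16 tbsp/cup × 200 g/cup ≈ 94 g
tomato paste: 10 tbsp × 3/2 = 15 tbsp
olive oil: 0.25 L × 3/2 × 1000 mL/L = 375 mL
chicken stock: 3 fl oz × 3/2 × 30 mL/fl oz = 135 mL
diced onion: 1 cup × 3/2 × 160 g/cup ÷ 28.35 g/oz ≈ 8 oz

dried chickpeas: 94 g; tomato paste: 15 tbsp; olive oil: 375 mL; chicken stock: 135 mL; diced onion: 8 oz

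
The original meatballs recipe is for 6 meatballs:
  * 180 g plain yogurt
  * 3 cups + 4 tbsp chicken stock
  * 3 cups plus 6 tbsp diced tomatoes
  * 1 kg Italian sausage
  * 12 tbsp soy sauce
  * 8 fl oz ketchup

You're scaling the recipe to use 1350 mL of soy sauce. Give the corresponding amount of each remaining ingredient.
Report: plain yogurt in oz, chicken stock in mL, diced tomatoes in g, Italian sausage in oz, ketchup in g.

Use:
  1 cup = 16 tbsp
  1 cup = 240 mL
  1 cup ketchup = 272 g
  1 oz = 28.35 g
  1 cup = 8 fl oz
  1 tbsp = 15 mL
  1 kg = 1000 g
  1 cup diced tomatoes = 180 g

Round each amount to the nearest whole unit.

plain yogurt: 48 oz; chicken stock: 5850 mL; diced tomatoes: 4556 g; Italian sausage: 265 oz; ketchup: 2040 g

The original recipe has 180 mL of soy sauce, so the scaling factor is 1350 ÷ 180 = 15/2 = 7.5.
plain yogurt: 180 g × 15/2 ÷ 28.35 g/oz ≈ 48 oz
chicken stock: (3 cup + 4 tbsp = 3.25 cup) × 15/2 × 240 mL/cup = 5850 mL
diced tomatoes: (3 cup + 6 tbsp = 3.375 cup) × 15/2 × 180 g/cup ≈ 4556 g
Italian sausage: 1 kg × 15/2 × 1000 g/kg ÷ 28.35 g/oz ≈ 265 oz
ketchup: 8 fl oz × 15/2 ÷ 8 fl oz/cup × 272 g/cup = 2040 g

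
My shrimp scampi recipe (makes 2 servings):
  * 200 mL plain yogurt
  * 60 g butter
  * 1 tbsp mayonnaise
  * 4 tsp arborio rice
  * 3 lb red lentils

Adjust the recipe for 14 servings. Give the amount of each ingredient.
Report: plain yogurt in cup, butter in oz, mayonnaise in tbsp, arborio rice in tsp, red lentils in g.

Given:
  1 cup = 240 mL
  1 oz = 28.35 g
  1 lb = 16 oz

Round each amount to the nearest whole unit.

plain yogurt: 6 cup; butter: 15 oz; mayonnaise: 7 tbsp; arborio rice: 28 tsp; red lentils: 9526 g

Scaling factor: 14/2 = 7.
plain yogurt: 200 mL × 7 ÷ 240 mL/cup ≈ 6 cup
butter: 60 g × 7 ÷ 28.35 g/oz ≈ 15 oz
mayonnaise: 1 tbsp × 7 = 7 tbsp
arborio rice: 4 tsp × 7 = 28 tsp
red lentils: 3 lb × 7 × 16 oz/lb × 28.35 g/oz ≈ 9526 g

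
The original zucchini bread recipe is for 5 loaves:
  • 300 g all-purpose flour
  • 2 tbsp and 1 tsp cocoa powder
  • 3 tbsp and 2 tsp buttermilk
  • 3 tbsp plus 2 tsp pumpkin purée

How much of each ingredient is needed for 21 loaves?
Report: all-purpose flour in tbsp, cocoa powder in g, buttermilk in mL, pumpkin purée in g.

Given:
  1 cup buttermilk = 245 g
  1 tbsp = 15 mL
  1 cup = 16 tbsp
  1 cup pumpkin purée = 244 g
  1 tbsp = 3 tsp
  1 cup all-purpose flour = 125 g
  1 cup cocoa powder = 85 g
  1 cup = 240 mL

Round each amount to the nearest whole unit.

Scaling factor: 21/5 = 4.2.
all-purpose flour: 300 g × 21/5 ÷ 125 g/cup × 16 tbsp/cup ≈ 161 tbsp
cocoa powder: (2 tbsp + 1 tsp = 7/3 tbsp) × 21/5 ÷ 16 tbsp/cup × 85 g/cup ≈ 52 g
buttermilk: (3 tbsp + 2 tsp = 11/3 tbsp) × 21/5 × 15 mL/tbsp = 231 mL
pumpkin purée: (3 tbsp + 2 tsp = 11/3 tbsp) × 21/5 ÷ 16 tbsp/cup × 244 g/cup ≈ 235 g

all-purpose flour: 161 tbsp; cocoa powder: 52 g; buttermilk: 231 mL; pumpkin purée: 235 g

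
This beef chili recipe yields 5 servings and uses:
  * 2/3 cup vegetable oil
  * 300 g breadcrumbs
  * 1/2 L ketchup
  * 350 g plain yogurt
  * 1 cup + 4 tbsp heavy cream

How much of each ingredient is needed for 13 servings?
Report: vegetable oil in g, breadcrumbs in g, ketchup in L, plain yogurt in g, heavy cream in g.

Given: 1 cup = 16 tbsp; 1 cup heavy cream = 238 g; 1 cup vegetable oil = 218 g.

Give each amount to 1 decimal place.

Scaling factor: 13/5 = 2.6.
vegetable oil: 2/3 cup × 13/5 × 218 g/cup ≈ 377.9 g
breadcrumbs: 300 g × 13/5 = 780.0 g
ketchup: 0.5 L × 13/5 = 1.3 L
plain yogurt: 350 g × 13/5 = 910.0 g
heavy cream: (1 cup + 4 tbsp = 1.25 cup) × 13/5 × 238 g/cup = 773.5 g

vegetable oil: 377.9 g; breadcrumbs: 780.0 g; ketchup: 1.3 L; plain yogurt: 910.0 g; heavy cream: 773.5 g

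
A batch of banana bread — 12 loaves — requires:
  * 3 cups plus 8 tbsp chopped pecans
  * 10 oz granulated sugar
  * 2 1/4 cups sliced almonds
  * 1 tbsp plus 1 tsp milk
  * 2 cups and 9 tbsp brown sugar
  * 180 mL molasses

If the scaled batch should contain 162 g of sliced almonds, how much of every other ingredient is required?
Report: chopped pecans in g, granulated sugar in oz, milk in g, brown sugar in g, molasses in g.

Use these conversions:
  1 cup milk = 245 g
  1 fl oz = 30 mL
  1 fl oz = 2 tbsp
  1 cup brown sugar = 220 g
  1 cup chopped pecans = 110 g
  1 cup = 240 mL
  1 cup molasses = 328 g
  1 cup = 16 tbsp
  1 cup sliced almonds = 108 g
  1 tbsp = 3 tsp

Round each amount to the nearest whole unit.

The original recipe has 243 g of sliced almonds, so the scaling factor is 162 ÷ 243 = 2/3.
chopped pecans: (3 cup + 8 tbsp = 3.5 cup) × 2/3 × 110 g/cup ≈ 257 g
granulated sugar: 10 oz × 2/3 ≈ 7 oz
milk: (1 tbsp + 1 tsp = 4/3 tbsp) × 2/3 ÷ 16 tbsp/cup × 245 g/cup ≈ 14 g
brown sugar: (2 cup + 9 tbsp = 2.5625 cup) × 2/3 × 220 g/cup ≈ 376 g
molasses: 180 mL × 2/3 ÷ 240 mL/cup × 328 g/cup = 164 g

chopped pecans: 257 g; granulated sugar: 7 oz; milk: 14 g; brown sugar: 376 g; molasses: 164 g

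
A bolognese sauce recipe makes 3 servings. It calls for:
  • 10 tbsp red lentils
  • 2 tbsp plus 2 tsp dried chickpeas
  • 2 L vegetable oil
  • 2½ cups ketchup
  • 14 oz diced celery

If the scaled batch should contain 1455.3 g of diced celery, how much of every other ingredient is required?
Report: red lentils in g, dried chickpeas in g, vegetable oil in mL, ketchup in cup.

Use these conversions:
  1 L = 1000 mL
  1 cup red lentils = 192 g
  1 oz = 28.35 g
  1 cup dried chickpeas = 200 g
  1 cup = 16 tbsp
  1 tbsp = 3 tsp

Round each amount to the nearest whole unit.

The original recipe has 396.9 g of diced celery, so the scaling factor is 1455.3 ÷ 396.9 = 11/3.
red lentils: 10 tbsp × 11/3 ÷ 16 tbsp/cup × 192 g/cup = 440 g
dried chickpeas: (2 tbsp + 2 tsp = 8/3 tbsp) × 11/3 ÷ 16 tbsp/cup × 200 g/cup ≈ 122 g
vegetable oil: 2 L × 11/3 × 1000 mL/L ≈ 7333 mL
ketchup: 2.5 cup × 11/3 ≈ 9 cup

red lentils: 440 g; dried chickpeas: 122 g; vegetable oil: 7333 mL; ketchup: 9 cup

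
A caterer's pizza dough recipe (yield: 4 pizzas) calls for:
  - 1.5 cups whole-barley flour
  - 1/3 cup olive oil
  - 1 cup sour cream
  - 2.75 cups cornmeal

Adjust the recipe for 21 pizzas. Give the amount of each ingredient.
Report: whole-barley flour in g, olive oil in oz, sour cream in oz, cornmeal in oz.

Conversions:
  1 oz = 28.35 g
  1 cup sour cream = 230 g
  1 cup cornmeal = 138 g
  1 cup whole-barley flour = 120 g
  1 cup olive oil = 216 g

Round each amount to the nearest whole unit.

whole-barley flour: 945 g; olive oil: 13 oz; sour cream: 43 oz; cornmeal: 70 oz

Scaling factor: 21/4 = 5.25.
whole-barley flour: 1.5 cup × 21/4 × 120 g/cup = 945 g
olive oil: 1/3 cup × 21/4 × 216 g/cup ÷ 28.35 g/oz ≈ 13 oz
sour cream: 1 cup × 21/4 × 230 g/cup ÷ 28.35 g/oz ≈ 43 oz
cornmeal: 2.75 cup × 21/4 × 138 g/cup ÷ 28.35 g/oz ≈ 70 oz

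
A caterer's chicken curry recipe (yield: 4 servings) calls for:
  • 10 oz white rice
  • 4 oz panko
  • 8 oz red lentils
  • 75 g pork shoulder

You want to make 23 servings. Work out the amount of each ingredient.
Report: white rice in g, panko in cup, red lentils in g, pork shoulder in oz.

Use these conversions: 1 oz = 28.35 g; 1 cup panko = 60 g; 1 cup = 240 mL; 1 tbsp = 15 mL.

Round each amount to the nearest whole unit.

white rice: 1630 g; panko: 11 cup; red lentils: 1304 g; pork shoulder: 15 oz

Scaling factor: 23/4 = 5.75.
white rice: 10 oz × 23/4 × 28.35 g/oz ≈ 1630 g
panko: 4 oz × 23/4 × 28.35 g/oz ÷ 60 g/cup ≈ 11 cup
red lentils: 8 oz × 23/4 × 28.35 g/oz ≈ 1304 g
pork shoulder: 75 g × 23/4 ÷ 28.35 g/oz ≈ 15 oz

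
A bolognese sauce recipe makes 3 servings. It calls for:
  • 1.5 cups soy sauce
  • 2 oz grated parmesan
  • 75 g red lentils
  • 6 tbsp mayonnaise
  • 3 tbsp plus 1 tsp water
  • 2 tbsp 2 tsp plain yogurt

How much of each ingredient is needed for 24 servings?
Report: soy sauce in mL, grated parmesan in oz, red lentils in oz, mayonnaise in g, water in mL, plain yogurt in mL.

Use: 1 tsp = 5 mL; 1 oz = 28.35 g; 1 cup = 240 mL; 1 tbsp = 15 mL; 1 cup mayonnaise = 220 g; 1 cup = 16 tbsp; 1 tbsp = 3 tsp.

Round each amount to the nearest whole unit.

Scaling factor: 24/3 = 8.
soy sauce: 1.5 cup × 8 × 240 mL/cup = 2880 mL
grated parmesan: 2 oz × 8 = 16 oz
red lentils: 75 g × 8 ÷ 28.35 g/oz ≈ 21 oz
mayonnaise: 6 tbsp × 8 ÷ 16 tbsp/cup × 220 g/cup = 660 g
water: (3 tbsp + 1 tsp = 10/3 tbsp) × 8 × 15 mL/tbsp = 400 mL
plain yogurt: (2 tbsp + 2 tsp = 8/3 tbsp) × 8 × 15 mL/tbsp = 320 mL

soy sauce: 2880 mL; grated parmesan: 16 oz; red lentils: 21 oz; mayonnaise: 660 g; water: 400 mL; plain yogurt: 320 mL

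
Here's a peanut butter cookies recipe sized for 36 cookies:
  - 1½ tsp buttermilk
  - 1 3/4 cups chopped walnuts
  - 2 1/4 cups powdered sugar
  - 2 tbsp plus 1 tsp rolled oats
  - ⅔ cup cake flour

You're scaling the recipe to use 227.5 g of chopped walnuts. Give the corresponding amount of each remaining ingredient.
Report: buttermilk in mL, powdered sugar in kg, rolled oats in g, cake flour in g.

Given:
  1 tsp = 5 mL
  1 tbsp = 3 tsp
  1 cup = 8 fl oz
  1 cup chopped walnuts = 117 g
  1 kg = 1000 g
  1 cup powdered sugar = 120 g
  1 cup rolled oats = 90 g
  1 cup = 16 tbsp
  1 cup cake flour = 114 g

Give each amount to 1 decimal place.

buttermilk: 8.3 mL; powdered sugar: 0.3 kg; rolled oats: 14.6 g; cake flour: 84.4 g

The original recipe has 204.75 g of chopped walnuts, so the scaling factor is 227.5 ÷ 204.75 = 10/9.
buttermilk: 1.5 tsp × 10/9 × 5 mL/tsp ≈ 8.3 mL
powdered sugar: 2.25 cup × 10/9 × 120 g/cup ÷ 1000 g/kg = 0.3 kg
rolled oats: (2 tbsp + 1 tsp = 7/3 tbsp) × 10/9 ÷ 16 tbsp/cup × 90 g/cup ≈ 14.6 g
cake flour: 2/3 cup × 10/9 × 114 g/cup ≈ 84.4 g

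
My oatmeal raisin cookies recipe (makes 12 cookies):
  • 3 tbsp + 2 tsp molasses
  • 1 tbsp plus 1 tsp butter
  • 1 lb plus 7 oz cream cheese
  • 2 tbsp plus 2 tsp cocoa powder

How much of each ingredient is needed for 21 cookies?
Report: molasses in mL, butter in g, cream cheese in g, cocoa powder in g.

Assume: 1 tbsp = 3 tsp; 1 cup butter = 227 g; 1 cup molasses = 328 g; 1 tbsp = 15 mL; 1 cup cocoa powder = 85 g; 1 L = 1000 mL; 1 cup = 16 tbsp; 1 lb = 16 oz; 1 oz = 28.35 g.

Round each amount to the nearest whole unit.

molasses: 96 mL; butter: 33 g; cream cheese: 1141 g; cocoa powder: 25 g

Scaling factor: 21/12 = 7/4 = 1.75.
molasses: (3 tbsp + 2 tsp = 11/3 tbsp) × 7/4 × 15 mL/tbsp ≈ 96 mL
butter: (1 tbsp + 1 tsp = 4/3 tbsp) × 7/4 ÷ 16 tbsp/cup × 227 g/cup ≈ 33 g
cream cheese: (1 lb + 7 oz = 1.4375 lb) × 7/4 × 16 oz/lb × 28.35 g/oz ≈ 1141 g
cocoa powder: (2 tbsp + 2 tsp = 8/3 tbsp) × 7/4 ÷ 16 tbsp/cup × 85 g/cup ≈ 25 g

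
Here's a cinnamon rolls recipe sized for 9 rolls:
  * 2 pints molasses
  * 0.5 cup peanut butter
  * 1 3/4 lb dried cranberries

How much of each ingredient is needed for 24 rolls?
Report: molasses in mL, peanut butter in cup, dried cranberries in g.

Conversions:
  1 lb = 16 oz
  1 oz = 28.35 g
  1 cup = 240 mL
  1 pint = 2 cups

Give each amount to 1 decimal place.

molasses: 2560.0 mL; peanut butter: 1.3 cup; dried cranberries: 2116.8 g

Scaling factor: 24/9 = 8/3.
molasses: 2 pint × 8/3 × 2 cup/pint × 240 mL/cup = 2560.0 mL
peanut butter: 0.5 cup × 8/3 ≈ 1.3 cup
dried cranberries: 1.75 lb × 8/3 × 16 oz/lb × 28.35 g/oz = 2116.8 g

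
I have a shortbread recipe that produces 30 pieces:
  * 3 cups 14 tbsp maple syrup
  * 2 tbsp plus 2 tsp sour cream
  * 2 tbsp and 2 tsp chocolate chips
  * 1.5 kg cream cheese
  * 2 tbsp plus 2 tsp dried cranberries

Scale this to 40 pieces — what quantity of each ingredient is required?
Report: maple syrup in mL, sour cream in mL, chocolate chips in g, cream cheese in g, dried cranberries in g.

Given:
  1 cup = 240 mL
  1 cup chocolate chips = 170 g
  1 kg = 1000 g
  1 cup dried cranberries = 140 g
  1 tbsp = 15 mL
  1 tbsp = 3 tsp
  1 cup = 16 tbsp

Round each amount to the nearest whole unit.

maple syrup: 1240 mL; sour cream: 53 mL; chocolate chips: 38 g; cream cheese: 2000 g; dried cranberries: 31 g

Scaling factor: 40/30 = 4/3.
maple syrup: (3 cup + 14 tbsp = 3.875 cup) × 4/3 × 240 mL/cup = 1240 mL
sour cream: (2 tbsp + 2 tsp = 8/3 tbsp) × 4/3 × 15 mL/tbsp ≈ 53 mL
chocolate chips: (2 tbsp + 2 tsp = 8/3 tbsp) × 4/3 ÷ 16 tbsp/cup × 170 g/cup ≈ 38 g
cream cheese: 1.5 kg × 4/3 × 1000 g/kg = 2000 g
dried cranberries: (2 tbsp + 2 tsp = 8/3 tbsp) × 4/3 ÷ 16 tbsp/cup × 140 g/cup ≈ 31 g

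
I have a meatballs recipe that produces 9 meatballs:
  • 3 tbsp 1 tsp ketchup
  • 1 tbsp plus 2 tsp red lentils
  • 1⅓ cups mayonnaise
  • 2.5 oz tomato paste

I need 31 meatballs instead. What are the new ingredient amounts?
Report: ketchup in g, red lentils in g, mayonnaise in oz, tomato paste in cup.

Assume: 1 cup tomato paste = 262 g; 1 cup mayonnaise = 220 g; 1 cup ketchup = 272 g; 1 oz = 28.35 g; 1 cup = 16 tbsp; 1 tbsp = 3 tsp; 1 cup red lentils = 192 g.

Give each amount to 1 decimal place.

ketchup: 195.2 g; red lentils: 68.9 g; mayonnaise: 35.6 oz; tomato paste: 0.9 cup

Scaling factor: 31/9.
ketchup: (3 tbsp + 1 tsp = 10/3 tbsp) × 31/9 ÷ 16 tbsp/cup × 272 g/cup ≈ 195.2 g
red lentils: (1 tbsp + 2 tsp = 5/3 tbsp) × 31/9 ÷ 16 tbsp/cup × 192 g/cup ≈ 68.9 g
mayonnaise: 4/3 cup × 31/9 × 220 g/cup ÷ 28.35 g/oz ≈ 35.6 oz
tomato paste: 2.5 oz × 31/9 × 28.35 g/oz ÷ 262 g/cup ≈ 0.9 cup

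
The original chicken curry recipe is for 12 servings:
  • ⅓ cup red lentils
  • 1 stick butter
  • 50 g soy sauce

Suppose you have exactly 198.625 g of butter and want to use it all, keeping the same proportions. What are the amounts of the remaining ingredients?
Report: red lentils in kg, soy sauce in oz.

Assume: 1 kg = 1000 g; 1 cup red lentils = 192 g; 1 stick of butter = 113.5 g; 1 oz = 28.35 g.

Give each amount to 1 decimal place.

The original recipe has 113.5 g of butter, so the scaling factor is 198.625 ÷ 113.5 = 7/4 = 1.75.
red lentils: 1/3 cup × 7/4 × 192 g/cup ÷ 1000 g/kg ≈ 0.1 kg
soy sauce: 50 g × 7/4 ÷ 28.35 g/oz ≈ 3.1 oz

red lentils: 0.1 kg; soy sauce: 3.1 oz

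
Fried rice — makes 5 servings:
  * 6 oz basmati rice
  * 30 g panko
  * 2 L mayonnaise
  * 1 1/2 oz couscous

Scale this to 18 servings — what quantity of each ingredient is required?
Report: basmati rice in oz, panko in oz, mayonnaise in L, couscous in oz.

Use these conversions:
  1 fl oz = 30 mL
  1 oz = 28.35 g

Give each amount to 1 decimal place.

basmati rice: 21.6 oz; panko: 3.8 oz; mayonnaise: 7.2 L; couscous: 5.4 oz

Scaling factor: 18/5 = 3.6.
basmati rice: 6 oz × 18/5 = 21.6 oz
panko: 30 g × 18/5 ÷ 28.35 g/oz ≈ 3.8 oz
mayonnaise: 2 L × 18/5 = 7.2 L
couscous: 1.5 oz × 18/5 = 5.4 oz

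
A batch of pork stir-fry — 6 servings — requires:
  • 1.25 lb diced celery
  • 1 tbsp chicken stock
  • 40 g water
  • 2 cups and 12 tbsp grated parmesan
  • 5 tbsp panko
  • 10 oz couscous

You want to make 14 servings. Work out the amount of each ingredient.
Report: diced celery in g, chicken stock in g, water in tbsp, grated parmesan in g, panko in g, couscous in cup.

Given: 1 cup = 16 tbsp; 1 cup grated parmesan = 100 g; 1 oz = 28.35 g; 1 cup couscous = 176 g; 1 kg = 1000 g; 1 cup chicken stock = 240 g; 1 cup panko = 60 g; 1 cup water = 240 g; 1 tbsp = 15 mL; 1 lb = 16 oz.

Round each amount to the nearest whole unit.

diced celery: 1323 g; chicken stock: 35 g; water: 6 tbsp; grated parmesan: 642 g; panko: 44 g; couscous: 4 cup

Scaling factor: 14/6 = 7/3.
diced celery: 1.25 lb × 7/3 × 16 oz/lb × 28.35 g/oz = 1323 g
chicken stock: 1 tbsp × 7/3 ÷ 16 tbsp/cup × 240 g/cup = 35 g
water: 40 g × 7/3 ÷ 240 g/cup × 16 tbsp/cup ≈ 6 tbsp
grated parmesan: (2 cup + 12 tbsp = 2.75 cup) × 7/3 × 100 g/cup ≈ 642 g
panko: 5 tbsp × 7/3 ÷ 16 tbsp/cup × 60 g/cup ≈ 44 g
couscous: 10 oz × 7/3 × 28.35 g/oz ÷ 176 g/cup ≈ 4 cup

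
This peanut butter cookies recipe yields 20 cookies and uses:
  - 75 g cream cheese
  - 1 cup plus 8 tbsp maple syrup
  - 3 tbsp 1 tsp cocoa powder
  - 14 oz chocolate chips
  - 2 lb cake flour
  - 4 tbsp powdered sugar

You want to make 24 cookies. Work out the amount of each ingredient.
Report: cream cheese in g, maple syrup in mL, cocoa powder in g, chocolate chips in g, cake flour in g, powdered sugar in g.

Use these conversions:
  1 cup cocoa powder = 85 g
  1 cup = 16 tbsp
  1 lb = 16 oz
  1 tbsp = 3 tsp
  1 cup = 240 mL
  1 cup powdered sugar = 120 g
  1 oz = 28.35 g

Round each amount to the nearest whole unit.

Scaling factor: 24/20 = 6/5 = 1.2.
cream cheese: 75 g × 6/5 = 90 g
maple syrup: (1 cup + 8 tbsp = 1.5 cup) × 6/5 × 240 mL/cup = 432 mL
cocoa powder: (3 tbsp + 1 tsp = 10/3 tbsp) × 6/5 ÷ 16 tbsp/cup × 85 g/cup ≈ 21 g
chocolate chips: 14 oz × 6/5 × 28.35 g/oz ≈ 476 g
cake flour: 2 lb × 6/5 × 16 oz/lb × 28.35 g/oz ≈ 1089 g
powdered sugar: 4 tbsp × 6/5 ÷ 16 tbsp/cup × 120 g/cup = 36 g

cream cheese: 90 g; maple syrup: 432 mL; cocoa powder: 21 g; chocolate chips: 476 g; cake flour: 1089 g; powdered sugar: 36 g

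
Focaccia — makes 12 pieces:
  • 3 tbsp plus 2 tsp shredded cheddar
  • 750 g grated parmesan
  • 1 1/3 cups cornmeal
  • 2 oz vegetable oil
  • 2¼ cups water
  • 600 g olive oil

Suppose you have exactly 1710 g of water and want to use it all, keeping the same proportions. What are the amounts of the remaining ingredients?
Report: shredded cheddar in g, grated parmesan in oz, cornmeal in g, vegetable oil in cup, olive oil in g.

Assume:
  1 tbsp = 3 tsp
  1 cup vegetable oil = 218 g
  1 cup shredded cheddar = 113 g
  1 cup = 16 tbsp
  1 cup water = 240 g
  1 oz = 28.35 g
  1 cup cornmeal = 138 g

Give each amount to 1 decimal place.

The original recipe has 540 g of water, so the scaling factor is 1710 ÷ 540 = 19/6.
shredded cheddar: (3 tbsp + 2 tsp = 11/3 tbsp) × 19/6 ÷ 16 tbsp/cup × 113 g/cup ≈ 82.0 g
grated parmesan: 750 g × 19/6 ÷ 28.35 g/oz ≈ 83.8 oz
cornmeal: 4/3 cup × 19/6 × 138 g/cup ≈ 582.7 g
vegetable oil: 2 oz × 19/6 × 28.35 g/oz ÷ 218 g/cup ≈ 0.8 cup
olive oil: 600 g × 19/6 = 1900.0 g

shredded cheddar: 82.0 g; grated parmesan: 83.8 oz; cornmeal: 582.7 g; vegetable oil: 0.8 cup; olive oil: 1900.0 g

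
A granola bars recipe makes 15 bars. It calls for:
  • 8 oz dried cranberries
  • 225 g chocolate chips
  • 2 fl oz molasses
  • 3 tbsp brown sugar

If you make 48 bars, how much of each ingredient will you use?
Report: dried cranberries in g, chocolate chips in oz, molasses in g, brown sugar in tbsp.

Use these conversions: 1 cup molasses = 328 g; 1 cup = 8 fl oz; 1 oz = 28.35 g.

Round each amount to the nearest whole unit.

Scaling factor: 48/15 = 16/5 = 3.2.
dried cranberries: 8 oz × 16/5 × 28.35 g/oz ≈ 726 g
chocolate chips: 225 g × 16/5 ÷ 28.35 g/oz ≈ 25 oz
molasses: 2 fl oz × 16/5 ÷ 8 fl oz/cup × 328 g/cup ≈ 262 g
brown sugar: 3 tbsp × 16/5 ≈ 10 tbsp

dried cranberries: 726 g; chocolate chips: 25 oz; molasses: 262 g; brown sugar: 10 tbsp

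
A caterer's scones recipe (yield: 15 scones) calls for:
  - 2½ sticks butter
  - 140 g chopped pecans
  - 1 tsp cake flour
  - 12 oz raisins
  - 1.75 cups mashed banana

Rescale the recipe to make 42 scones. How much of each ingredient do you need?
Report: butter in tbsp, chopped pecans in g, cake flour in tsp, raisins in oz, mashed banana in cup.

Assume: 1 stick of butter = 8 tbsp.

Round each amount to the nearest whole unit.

Scaling factor: 42/15 = 14/5 = 2.8.
butter: 2.5 stick × 14/5 × 8 tbsp/stick = 56 tbsp
chopped pecans: 140 g × 14/5 = 392 g
cake flour: 1 tsp × 14/5 ≈ 3 tsp
raisins: 12 oz × 14/5 ≈ 34 oz
mashed banana: 1.75 cup × 14/5 ≈ 5 cup

butter: 56 tbsp; chopped pecans: 392 g; cake flour: 3 tsp; raisins: 34 oz; mashed banana: 5 cup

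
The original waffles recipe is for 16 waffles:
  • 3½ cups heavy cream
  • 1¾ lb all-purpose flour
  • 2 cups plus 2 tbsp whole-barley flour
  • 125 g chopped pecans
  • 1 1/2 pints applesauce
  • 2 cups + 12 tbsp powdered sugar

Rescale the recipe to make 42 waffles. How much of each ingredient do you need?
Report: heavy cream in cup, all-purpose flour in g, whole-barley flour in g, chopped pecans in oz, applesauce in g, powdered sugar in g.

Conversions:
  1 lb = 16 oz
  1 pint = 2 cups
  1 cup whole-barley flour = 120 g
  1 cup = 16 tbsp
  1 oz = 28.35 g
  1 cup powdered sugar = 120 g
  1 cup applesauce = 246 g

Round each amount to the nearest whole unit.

Scaling factor: 42/16 = 21/8 = 2.625.
heavy cream: 3.5 cup × 21/8 ≈ 9 cup
all-purpose flour: 1.75 lb × 21/8 × 16 oz/lb × 28.35 g/oz ≈ 2084 g
whole-barley flour: (2 cup + 2 tbsp = 2.125 cup) × 21/8 × 120 g/cup ≈ 669 g
chopped pecans: 125 g × 21/8 ÷ 28.35 g/oz ≈ 12 oz
applesauce: 1.5 pint × 21/8 × 2 cup/pint × 246 g/cup ≈ 1937 g
powdered sugar: (2 cup + 12 tbsp = 2.75 cup) × 21/8 × 120 g/cup ≈ 866 g

heavy cream: 9 cup; all-purpose flour: 2084 g; whole-barley flour: 669 g; chopped pecans: 12 oz; applesauce: 1937 g; powdered sugar: 866 g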